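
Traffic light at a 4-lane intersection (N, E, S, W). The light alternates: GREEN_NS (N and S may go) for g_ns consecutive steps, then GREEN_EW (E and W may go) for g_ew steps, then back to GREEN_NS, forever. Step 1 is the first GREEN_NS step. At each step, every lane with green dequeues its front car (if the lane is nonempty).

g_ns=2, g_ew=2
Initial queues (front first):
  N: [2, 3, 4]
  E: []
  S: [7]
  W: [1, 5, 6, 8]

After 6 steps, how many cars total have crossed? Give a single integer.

Answer: 6

Derivation:
Step 1 [NS]: N:car2-GO,E:wait,S:car7-GO,W:wait | queues: N=2 E=0 S=0 W=4
Step 2 [NS]: N:car3-GO,E:wait,S:empty,W:wait | queues: N=1 E=0 S=0 W=4
Step 3 [EW]: N:wait,E:empty,S:wait,W:car1-GO | queues: N=1 E=0 S=0 W=3
Step 4 [EW]: N:wait,E:empty,S:wait,W:car5-GO | queues: N=1 E=0 S=0 W=2
Step 5 [NS]: N:car4-GO,E:wait,S:empty,W:wait | queues: N=0 E=0 S=0 W=2
Step 6 [NS]: N:empty,E:wait,S:empty,W:wait | queues: N=0 E=0 S=0 W=2
Cars crossed by step 6: 6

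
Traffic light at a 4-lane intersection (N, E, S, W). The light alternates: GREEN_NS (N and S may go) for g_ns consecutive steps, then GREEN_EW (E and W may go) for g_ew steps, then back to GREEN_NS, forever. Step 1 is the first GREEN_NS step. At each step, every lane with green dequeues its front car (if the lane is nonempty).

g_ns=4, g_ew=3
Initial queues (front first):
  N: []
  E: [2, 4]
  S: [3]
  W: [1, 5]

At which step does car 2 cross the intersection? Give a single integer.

Step 1 [NS]: N:empty,E:wait,S:car3-GO,W:wait | queues: N=0 E=2 S=0 W=2
Step 2 [NS]: N:empty,E:wait,S:empty,W:wait | queues: N=0 E=2 S=0 W=2
Step 3 [NS]: N:empty,E:wait,S:empty,W:wait | queues: N=0 E=2 S=0 W=2
Step 4 [NS]: N:empty,E:wait,S:empty,W:wait | queues: N=0 E=2 S=0 W=2
Step 5 [EW]: N:wait,E:car2-GO,S:wait,W:car1-GO | queues: N=0 E=1 S=0 W=1
Step 6 [EW]: N:wait,E:car4-GO,S:wait,W:car5-GO | queues: N=0 E=0 S=0 W=0
Car 2 crosses at step 5

5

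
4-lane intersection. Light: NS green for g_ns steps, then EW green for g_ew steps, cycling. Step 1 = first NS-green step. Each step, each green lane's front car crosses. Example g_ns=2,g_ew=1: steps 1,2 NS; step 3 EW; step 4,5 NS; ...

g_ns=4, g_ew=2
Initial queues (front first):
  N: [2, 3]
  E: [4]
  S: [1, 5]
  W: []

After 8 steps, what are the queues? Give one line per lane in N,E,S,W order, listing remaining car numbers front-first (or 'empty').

Step 1 [NS]: N:car2-GO,E:wait,S:car1-GO,W:wait | queues: N=1 E=1 S=1 W=0
Step 2 [NS]: N:car3-GO,E:wait,S:car5-GO,W:wait | queues: N=0 E=1 S=0 W=0
Step 3 [NS]: N:empty,E:wait,S:empty,W:wait | queues: N=0 E=1 S=0 W=0
Step 4 [NS]: N:empty,E:wait,S:empty,W:wait | queues: N=0 E=1 S=0 W=0
Step 5 [EW]: N:wait,E:car4-GO,S:wait,W:empty | queues: N=0 E=0 S=0 W=0

N: empty
E: empty
S: empty
W: empty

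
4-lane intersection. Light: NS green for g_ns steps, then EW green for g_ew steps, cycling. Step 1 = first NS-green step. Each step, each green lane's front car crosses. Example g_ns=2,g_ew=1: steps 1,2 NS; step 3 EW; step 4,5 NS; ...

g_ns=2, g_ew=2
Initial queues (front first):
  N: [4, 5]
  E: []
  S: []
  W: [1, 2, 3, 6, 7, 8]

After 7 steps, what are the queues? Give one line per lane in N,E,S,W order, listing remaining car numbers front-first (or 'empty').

Step 1 [NS]: N:car4-GO,E:wait,S:empty,W:wait | queues: N=1 E=0 S=0 W=6
Step 2 [NS]: N:car5-GO,E:wait,S:empty,W:wait | queues: N=0 E=0 S=0 W=6
Step 3 [EW]: N:wait,E:empty,S:wait,W:car1-GO | queues: N=0 E=0 S=0 W=5
Step 4 [EW]: N:wait,E:empty,S:wait,W:car2-GO | queues: N=0 E=0 S=0 W=4
Step 5 [NS]: N:empty,E:wait,S:empty,W:wait | queues: N=0 E=0 S=0 W=4
Step 6 [NS]: N:empty,E:wait,S:empty,W:wait | queues: N=0 E=0 S=0 W=4
Step 7 [EW]: N:wait,E:empty,S:wait,W:car3-GO | queues: N=0 E=0 S=0 W=3

N: empty
E: empty
S: empty
W: 6 7 8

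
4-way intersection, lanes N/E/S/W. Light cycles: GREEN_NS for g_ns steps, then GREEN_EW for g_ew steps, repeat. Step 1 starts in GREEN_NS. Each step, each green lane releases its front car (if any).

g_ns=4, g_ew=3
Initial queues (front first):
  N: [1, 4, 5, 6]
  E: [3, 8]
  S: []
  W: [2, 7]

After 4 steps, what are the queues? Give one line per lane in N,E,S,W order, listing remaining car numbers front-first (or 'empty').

Step 1 [NS]: N:car1-GO,E:wait,S:empty,W:wait | queues: N=3 E=2 S=0 W=2
Step 2 [NS]: N:car4-GO,E:wait,S:empty,W:wait | queues: N=2 E=2 S=0 W=2
Step 3 [NS]: N:car5-GO,E:wait,S:empty,W:wait | queues: N=1 E=2 S=0 W=2
Step 4 [NS]: N:car6-GO,E:wait,S:empty,W:wait | queues: N=0 E=2 S=0 W=2

N: empty
E: 3 8
S: empty
W: 2 7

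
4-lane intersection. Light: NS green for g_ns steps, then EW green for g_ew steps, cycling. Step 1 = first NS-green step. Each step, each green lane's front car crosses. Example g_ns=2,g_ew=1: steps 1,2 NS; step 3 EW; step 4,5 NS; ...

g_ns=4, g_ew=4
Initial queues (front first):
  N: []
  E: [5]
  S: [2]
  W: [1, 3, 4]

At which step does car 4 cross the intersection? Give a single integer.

Step 1 [NS]: N:empty,E:wait,S:car2-GO,W:wait | queues: N=0 E=1 S=0 W=3
Step 2 [NS]: N:empty,E:wait,S:empty,W:wait | queues: N=0 E=1 S=0 W=3
Step 3 [NS]: N:empty,E:wait,S:empty,W:wait | queues: N=0 E=1 S=0 W=3
Step 4 [NS]: N:empty,E:wait,S:empty,W:wait | queues: N=0 E=1 S=0 W=3
Step 5 [EW]: N:wait,E:car5-GO,S:wait,W:car1-GO | queues: N=0 E=0 S=0 W=2
Step 6 [EW]: N:wait,E:empty,S:wait,W:car3-GO | queues: N=0 E=0 S=0 W=1
Step 7 [EW]: N:wait,E:empty,S:wait,W:car4-GO | queues: N=0 E=0 S=0 W=0
Car 4 crosses at step 7

7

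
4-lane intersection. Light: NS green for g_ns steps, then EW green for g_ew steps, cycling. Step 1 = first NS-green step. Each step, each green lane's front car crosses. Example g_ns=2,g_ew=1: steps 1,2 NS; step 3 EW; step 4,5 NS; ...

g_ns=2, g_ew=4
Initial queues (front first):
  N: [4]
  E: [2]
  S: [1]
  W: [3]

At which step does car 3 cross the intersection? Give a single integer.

Step 1 [NS]: N:car4-GO,E:wait,S:car1-GO,W:wait | queues: N=0 E=1 S=0 W=1
Step 2 [NS]: N:empty,E:wait,S:empty,W:wait | queues: N=0 E=1 S=0 W=1
Step 3 [EW]: N:wait,E:car2-GO,S:wait,W:car3-GO | queues: N=0 E=0 S=0 W=0
Car 3 crosses at step 3

3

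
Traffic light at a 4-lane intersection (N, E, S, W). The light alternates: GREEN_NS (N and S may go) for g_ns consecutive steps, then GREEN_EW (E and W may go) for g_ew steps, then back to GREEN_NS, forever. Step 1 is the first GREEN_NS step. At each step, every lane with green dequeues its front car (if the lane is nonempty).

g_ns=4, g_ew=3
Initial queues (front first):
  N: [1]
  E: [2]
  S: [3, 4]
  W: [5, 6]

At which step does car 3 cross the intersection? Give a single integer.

Step 1 [NS]: N:car1-GO,E:wait,S:car3-GO,W:wait | queues: N=0 E=1 S=1 W=2
Step 2 [NS]: N:empty,E:wait,S:car4-GO,W:wait | queues: N=0 E=1 S=0 W=2
Step 3 [NS]: N:empty,E:wait,S:empty,W:wait | queues: N=0 E=1 S=0 W=2
Step 4 [NS]: N:empty,E:wait,S:empty,W:wait | queues: N=0 E=1 S=0 W=2
Step 5 [EW]: N:wait,E:car2-GO,S:wait,W:car5-GO | queues: N=0 E=0 S=0 W=1
Step 6 [EW]: N:wait,E:empty,S:wait,W:car6-GO | queues: N=0 E=0 S=0 W=0
Car 3 crosses at step 1

1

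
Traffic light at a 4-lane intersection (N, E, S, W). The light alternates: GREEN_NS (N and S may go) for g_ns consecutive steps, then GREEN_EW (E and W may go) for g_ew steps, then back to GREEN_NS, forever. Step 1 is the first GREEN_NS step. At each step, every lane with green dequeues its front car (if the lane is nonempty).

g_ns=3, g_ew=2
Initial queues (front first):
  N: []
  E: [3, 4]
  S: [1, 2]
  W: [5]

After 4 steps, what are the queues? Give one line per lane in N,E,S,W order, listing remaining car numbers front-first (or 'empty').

Step 1 [NS]: N:empty,E:wait,S:car1-GO,W:wait | queues: N=0 E=2 S=1 W=1
Step 2 [NS]: N:empty,E:wait,S:car2-GO,W:wait | queues: N=0 E=2 S=0 W=1
Step 3 [NS]: N:empty,E:wait,S:empty,W:wait | queues: N=0 E=2 S=0 W=1
Step 4 [EW]: N:wait,E:car3-GO,S:wait,W:car5-GO | queues: N=0 E=1 S=0 W=0

N: empty
E: 4
S: empty
W: empty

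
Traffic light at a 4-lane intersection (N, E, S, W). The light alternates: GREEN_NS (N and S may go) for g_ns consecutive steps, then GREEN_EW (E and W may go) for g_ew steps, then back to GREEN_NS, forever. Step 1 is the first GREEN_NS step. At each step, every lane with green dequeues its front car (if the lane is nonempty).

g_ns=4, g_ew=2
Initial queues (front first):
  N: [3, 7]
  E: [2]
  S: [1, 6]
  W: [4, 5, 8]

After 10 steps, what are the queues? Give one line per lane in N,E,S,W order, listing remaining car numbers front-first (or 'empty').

Step 1 [NS]: N:car3-GO,E:wait,S:car1-GO,W:wait | queues: N=1 E=1 S=1 W=3
Step 2 [NS]: N:car7-GO,E:wait,S:car6-GO,W:wait | queues: N=0 E=1 S=0 W=3
Step 3 [NS]: N:empty,E:wait,S:empty,W:wait | queues: N=0 E=1 S=0 W=3
Step 4 [NS]: N:empty,E:wait,S:empty,W:wait | queues: N=0 E=1 S=0 W=3
Step 5 [EW]: N:wait,E:car2-GO,S:wait,W:car4-GO | queues: N=0 E=0 S=0 W=2
Step 6 [EW]: N:wait,E:empty,S:wait,W:car5-GO | queues: N=0 E=0 S=0 W=1
Step 7 [NS]: N:empty,E:wait,S:empty,W:wait | queues: N=0 E=0 S=0 W=1
Step 8 [NS]: N:empty,E:wait,S:empty,W:wait | queues: N=0 E=0 S=0 W=1
Step 9 [NS]: N:empty,E:wait,S:empty,W:wait | queues: N=0 E=0 S=0 W=1
Step 10 [NS]: N:empty,E:wait,S:empty,W:wait | queues: N=0 E=0 S=0 W=1

N: empty
E: empty
S: empty
W: 8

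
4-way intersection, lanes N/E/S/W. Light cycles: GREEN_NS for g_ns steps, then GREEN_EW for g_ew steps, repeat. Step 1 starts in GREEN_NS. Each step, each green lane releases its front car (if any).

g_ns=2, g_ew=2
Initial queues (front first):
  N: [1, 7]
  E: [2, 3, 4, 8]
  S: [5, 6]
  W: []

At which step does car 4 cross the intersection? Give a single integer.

Step 1 [NS]: N:car1-GO,E:wait,S:car5-GO,W:wait | queues: N=1 E=4 S=1 W=0
Step 2 [NS]: N:car7-GO,E:wait,S:car6-GO,W:wait | queues: N=0 E=4 S=0 W=0
Step 3 [EW]: N:wait,E:car2-GO,S:wait,W:empty | queues: N=0 E=3 S=0 W=0
Step 4 [EW]: N:wait,E:car3-GO,S:wait,W:empty | queues: N=0 E=2 S=0 W=0
Step 5 [NS]: N:empty,E:wait,S:empty,W:wait | queues: N=0 E=2 S=0 W=0
Step 6 [NS]: N:empty,E:wait,S:empty,W:wait | queues: N=0 E=2 S=0 W=0
Step 7 [EW]: N:wait,E:car4-GO,S:wait,W:empty | queues: N=0 E=1 S=0 W=0
Step 8 [EW]: N:wait,E:car8-GO,S:wait,W:empty | queues: N=0 E=0 S=0 W=0
Car 4 crosses at step 7

7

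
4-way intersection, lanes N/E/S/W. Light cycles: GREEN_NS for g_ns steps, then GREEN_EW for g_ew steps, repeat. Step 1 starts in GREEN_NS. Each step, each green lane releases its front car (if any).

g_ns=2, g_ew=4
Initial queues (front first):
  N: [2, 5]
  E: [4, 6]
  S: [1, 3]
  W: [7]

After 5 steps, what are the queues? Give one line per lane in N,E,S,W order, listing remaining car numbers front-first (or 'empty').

Step 1 [NS]: N:car2-GO,E:wait,S:car1-GO,W:wait | queues: N=1 E=2 S=1 W=1
Step 2 [NS]: N:car5-GO,E:wait,S:car3-GO,W:wait | queues: N=0 E=2 S=0 W=1
Step 3 [EW]: N:wait,E:car4-GO,S:wait,W:car7-GO | queues: N=0 E=1 S=0 W=0
Step 4 [EW]: N:wait,E:car6-GO,S:wait,W:empty | queues: N=0 E=0 S=0 W=0

N: empty
E: empty
S: empty
W: empty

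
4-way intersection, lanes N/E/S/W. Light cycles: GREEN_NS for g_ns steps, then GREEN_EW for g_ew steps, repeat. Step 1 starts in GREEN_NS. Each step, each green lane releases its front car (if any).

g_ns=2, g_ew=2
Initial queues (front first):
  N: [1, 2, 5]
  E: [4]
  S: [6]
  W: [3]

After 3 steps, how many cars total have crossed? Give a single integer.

Step 1 [NS]: N:car1-GO,E:wait,S:car6-GO,W:wait | queues: N=2 E=1 S=0 W=1
Step 2 [NS]: N:car2-GO,E:wait,S:empty,W:wait | queues: N=1 E=1 S=0 W=1
Step 3 [EW]: N:wait,E:car4-GO,S:wait,W:car3-GO | queues: N=1 E=0 S=0 W=0
Cars crossed by step 3: 5

Answer: 5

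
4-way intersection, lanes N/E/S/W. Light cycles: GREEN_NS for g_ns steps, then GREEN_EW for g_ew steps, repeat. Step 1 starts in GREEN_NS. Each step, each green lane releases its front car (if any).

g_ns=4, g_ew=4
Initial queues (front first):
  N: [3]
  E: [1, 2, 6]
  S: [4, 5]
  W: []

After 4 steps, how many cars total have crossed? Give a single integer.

Answer: 3

Derivation:
Step 1 [NS]: N:car3-GO,E:wait,S:car4-GO,W:wait | queues: N=0 E=3 S=1 W=0
Step 2 [NS]: N:empty,E:wait,S:car5-GO,W:wait | queues: N=0 E=3 S=0 W=0
Step 3 [NS]: N:empty,E:wait,S:empty,W:wait | queues: N=0 E=3 S=0 W=0
Step 4 [NS]: N:empty,E:wait,S:empty,W:wait | queues: N=0 E=3 S=0 W=0
Cars crossed by step 4: 3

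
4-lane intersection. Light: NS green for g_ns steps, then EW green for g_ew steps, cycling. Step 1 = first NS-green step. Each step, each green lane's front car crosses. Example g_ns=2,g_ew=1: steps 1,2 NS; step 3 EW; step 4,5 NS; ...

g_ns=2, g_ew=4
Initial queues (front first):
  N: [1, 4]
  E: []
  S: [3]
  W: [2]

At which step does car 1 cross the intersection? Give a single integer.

Step 1 [NS]: N:car1-GO,E:wait,S:car3-GO,W:wait | queues: N=1 E=0 S=0 W=1
Step 2 [NS]: N:car4-GO,E:wait,S:empty,W:wait | queues: N=0 E=0 S=0 W=1
Step 3 [EW]: N:wait,E:empty,S:wait,W:car2-GO | queues: N=0 E=0 S=0 W=0
Car 1 crosses at step 1

1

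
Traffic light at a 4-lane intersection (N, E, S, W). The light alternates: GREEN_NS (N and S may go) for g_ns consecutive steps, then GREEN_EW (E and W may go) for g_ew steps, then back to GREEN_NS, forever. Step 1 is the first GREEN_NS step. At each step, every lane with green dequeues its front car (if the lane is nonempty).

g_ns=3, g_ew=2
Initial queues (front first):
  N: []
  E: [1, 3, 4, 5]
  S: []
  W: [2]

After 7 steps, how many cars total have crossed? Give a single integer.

Answer: 3

Derivation:
Step 1 [NS]: N:empty,E:wait,S:empty,W:wait | queues: N=0 E=4 S=0 W=1
Step 2 [NS]: N:empty,E:wait,S:empty,W:wait | queues: N=0 E=4 S=0 W=1
Step 3 [NS]: N:empty,E:wait,S:empty,W:wait | queues: N=0 E=4 S=0 W=1
Step 4 [EW]: N:wait,E:car1-GO,S:wait,W:car2-GO | queues: N=0 E=3 S=0 W=0
Step 5 [EW]: N:wait,E:car3-GO,S:wait,W:empty | queues: N=0 E=2 S=0 W=0
Step 6 [NS]: N:empty,E:wait,S:empty,W:wait | queues: N=0 E=2 S=0 W=0
Step 7 [NS]: N:empty,E:wait,S:empty,W:wait | queues: N=0 E=2 S=0 W=0
Cars crossed by step 7: 3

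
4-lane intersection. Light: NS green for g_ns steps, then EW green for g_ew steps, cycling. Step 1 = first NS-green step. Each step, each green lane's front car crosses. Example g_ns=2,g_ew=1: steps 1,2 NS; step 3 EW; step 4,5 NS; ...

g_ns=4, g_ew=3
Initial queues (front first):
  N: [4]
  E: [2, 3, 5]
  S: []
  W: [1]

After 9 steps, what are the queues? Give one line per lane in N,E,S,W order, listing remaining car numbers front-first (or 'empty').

Step 1 [NS]: N:car4-GO,E:wait,S:empty,W:wait | queues: N=0 E=3 S=0 W=1
Step 2 [NS]: N:empty,E:wait,S:empty,W:wait | queues: N=0 E=3 S=0 W=1
Step 3 [NS]: N:empty,E:wait,S:empty,W:wait | queues: N=0 E=3 S=0 W=1
Step 4 [NS]: N:empty,E:wait,S:empty,W:wait | queues: N=0 E=3 S=0 W=1
Step 5 [EW]: N:wait,E:car2-GO,S:wait,W:car1-GO | queues: N=0 E=2 S=0 W=0
Step 6 [EW]: N:wait,E:car3-GO,S:wait,W:empty | queues: N=0 E=1 S=0 W=0
Step 7 [EW]: N:wait,E:car5-GO,S:wait,W:empty | queues: N=0 E=0 S=0 W=0

N: empty
E: empty
S: empty
W: empty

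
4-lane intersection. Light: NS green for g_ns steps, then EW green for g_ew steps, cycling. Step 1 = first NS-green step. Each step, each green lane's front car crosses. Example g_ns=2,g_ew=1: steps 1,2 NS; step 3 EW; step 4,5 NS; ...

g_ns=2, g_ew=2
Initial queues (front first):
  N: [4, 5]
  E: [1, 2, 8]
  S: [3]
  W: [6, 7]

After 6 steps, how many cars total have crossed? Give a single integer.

Step 1 [NS]: N:car4-GO,E:wait,S:car3-GO,W:wait | queues: N=1 E=3 S=0 W=2
Step 2 [NS]: N:car5-GO,E:wait,S:empty,W:wait | queues: N=0 E=3 S=0 W=2
Step 3 [EW]: N:wait,E:car1-GO,S:wait,W:car6-GO | queues: N=0 E=2 S=0 W=1
Step 4 [EW]: N:wait,E:car2-GO,S:wait,W:car7-GO | queues: N=0 E=1 S=0 W=0
Step 5 [NS]: N:empty,E:wait,S:empty,W:wait | queues: N=0 E=1 S=0 W=0
Step 6 [NS]: N:empty,E:wait,S:empty,W:wait | queues: N=0 E=1 S=0 W=0
Cars crossed by step 6: 7

Answer: 7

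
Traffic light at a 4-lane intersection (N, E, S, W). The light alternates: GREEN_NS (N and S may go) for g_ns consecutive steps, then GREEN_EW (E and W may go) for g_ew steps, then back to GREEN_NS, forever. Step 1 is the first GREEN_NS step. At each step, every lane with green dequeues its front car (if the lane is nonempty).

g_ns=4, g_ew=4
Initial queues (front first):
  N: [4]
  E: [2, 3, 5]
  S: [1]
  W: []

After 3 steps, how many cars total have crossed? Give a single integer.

Answer: 2

Derivation:
Step 1 [NS]: N:car4-GO,E:wait,S:car1-GO,W:wait | queues: N=0 E=3 S=0 W=0
Step 2 [NS]: N:empty,E:wait,S:empty,W:wait | queues: N=0 E=3 S=0 W=0
Step 3 [NS]: N:empty,E:wait,S:empty,W:wait | queues: N=0 E=3 S=0 W=0
Cars crossed by step 3: 2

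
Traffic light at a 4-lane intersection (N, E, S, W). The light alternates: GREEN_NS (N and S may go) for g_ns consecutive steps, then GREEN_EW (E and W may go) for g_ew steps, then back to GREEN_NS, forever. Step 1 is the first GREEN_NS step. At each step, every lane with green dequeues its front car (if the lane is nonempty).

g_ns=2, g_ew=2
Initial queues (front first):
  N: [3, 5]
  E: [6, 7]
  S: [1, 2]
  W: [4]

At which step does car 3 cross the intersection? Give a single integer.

Step 1 [NS]: N:car3-GO,E:wait,S:car1-GO,W:wait | queues: N=1 E=2 S=1 W=1
Step 2 [NS]: N:car5-GO,E:wait,S:car2-GO,W:wait | queues: N=0 E=2 S=0 W=1
Step 3 [EW]: N:wait,E:car6-GO,S:wait,W:car4-GO | queues: N=0 E=1 S=0 W=0
Step 4 [EW]: N:wait,E:car7-GO,S:wait,W:empty | queues: N=0 E=0 S=0 W=0
Car 3 crosses at step 1

1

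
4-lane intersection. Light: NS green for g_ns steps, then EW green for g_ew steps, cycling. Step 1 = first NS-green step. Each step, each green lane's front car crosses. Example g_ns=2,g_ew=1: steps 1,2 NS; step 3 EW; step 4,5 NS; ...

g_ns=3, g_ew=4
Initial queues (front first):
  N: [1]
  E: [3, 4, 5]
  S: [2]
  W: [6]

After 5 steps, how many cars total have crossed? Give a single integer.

Step 1 [NS]: N:car1-GO,E:wait,S:car2-GO,W:wait | queues: N=0 E=3 S=0 W=1
Step 2 [NS]: N:empty,E:wait,S:empty,W:wait | queues: N=0 E=3 S=0 W=1
Step 3 [NS]: N:empty,E:wait,S:empty,W:wait | queues: N=0 E=3 S=0 W=1
Step 4 [EW]: N:wait,E:car3-GO,S:wait,W:car6-GO | queues: N=0 E=2 S=0 W=0
Step 5 [EW]: N:wait,E:car4-GO,S:wait,W:empty | queues: N=0 E=1 S=0 W=0
Cars crossed by step 5: 5

Answer: 5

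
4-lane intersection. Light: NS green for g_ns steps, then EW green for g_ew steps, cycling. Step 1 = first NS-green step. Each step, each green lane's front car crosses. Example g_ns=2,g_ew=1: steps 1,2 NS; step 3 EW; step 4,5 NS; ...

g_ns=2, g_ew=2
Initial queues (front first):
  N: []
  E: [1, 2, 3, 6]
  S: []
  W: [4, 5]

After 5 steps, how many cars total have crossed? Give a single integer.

Step 1 [NS]: N:empty,E:wait,S:empty,W:wait | queues: N=0 E=4 S=0 W=2
Step 2 [NS]: N:empty,E:wait,S:empty,W:wait | queues: N=0 E=4 S=0 W=2
Step 3 [EW]: N:wait,E:car1-GO,S:wait,W:car4-GO | queues: N=0 E=3 S=0 W=1
Step 4 [EW]: N:wait,E:car2-GO,S:wait,W:car5-GO | queues: N=0 E=2 S=0 W=0
Step 5 [NS]: N:empty,E:wait,S:empty,W:wait | queues: N=0 E=2 S=0 W=0
Cars crossed by step 5: 4

Answer: 4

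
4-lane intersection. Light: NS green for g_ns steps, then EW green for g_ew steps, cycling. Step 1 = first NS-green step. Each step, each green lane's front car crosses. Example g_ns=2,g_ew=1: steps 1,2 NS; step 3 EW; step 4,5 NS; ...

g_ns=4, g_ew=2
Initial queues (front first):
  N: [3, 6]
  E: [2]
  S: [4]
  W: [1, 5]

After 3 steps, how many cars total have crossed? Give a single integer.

Answer: 3

Derivation:
Step 1 [NS]: N:car3-GO,E:wait,S:car4-GO,W:wait | queues: N=1 E=1 S=0 W=2
Step 2 [NS]: N:car6-GO,E:wait,S:empty,W:wait | queues: N=0 E=1 S=0 W=2
Step 3 [NS]: N:empty,E:wait,S:empty,W:wait | queues: N=0 E=1 S=0 W=2
Cars crossed by step 3: 3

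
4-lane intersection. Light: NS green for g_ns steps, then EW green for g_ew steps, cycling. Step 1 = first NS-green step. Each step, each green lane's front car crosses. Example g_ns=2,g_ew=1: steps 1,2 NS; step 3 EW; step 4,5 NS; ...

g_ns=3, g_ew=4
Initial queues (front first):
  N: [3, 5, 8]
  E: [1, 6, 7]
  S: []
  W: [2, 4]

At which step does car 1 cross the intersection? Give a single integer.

Step 1 [NS]: N:car3-GO,E:wait,S:empty,W:wait | queues: N=2 E=3 S=0 W=2
Step 2 [NS]: N:car5-GO,E:wait,S:empty,W:wait | queues: N=1 E=3 S=0 W=2
Step 3 [NS]: N:car8-GO,E:wait,S:empty,W:wait | queues: N=0 E=3 S=0 W=2
Step 4 [EW]: N:wait,E:car1-GO,S:wait,W:car2-GO | queues: N=0 E=2 S=0 W=1
Step 5 [EW]: N:wait,E:car6-GO,S:wait,W:car4-GO | queues: N=0 E=1 S=0 W=0
Step 6 [EW]: N:wait,E:car7-GO,S:wait,W:empty | queues: N=0 E=0 S=0 W=0
Car 1 crosses at step 4

4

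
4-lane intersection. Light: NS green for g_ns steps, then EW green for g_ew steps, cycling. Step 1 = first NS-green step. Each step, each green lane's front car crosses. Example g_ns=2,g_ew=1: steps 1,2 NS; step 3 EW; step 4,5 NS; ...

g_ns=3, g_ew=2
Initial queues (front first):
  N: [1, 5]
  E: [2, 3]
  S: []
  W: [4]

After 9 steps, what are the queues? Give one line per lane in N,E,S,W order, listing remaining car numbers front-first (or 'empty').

Step 1 [NS]: N:car1-GO,E:wait,S:empty,W:wait | queues: N=1 E=2 S=0 W=1
Step 2 [NS]: N:car5-GO,E:wait,S:empty,W:wait | queues: N=0 E=2 S=0 W=1
Step 3 [NS]: N:empty,E:wait,S:empty,W:wait | queues: N=0 E=2 S=0 W=1
Step 4 [EW]: N:wait,E:car2-GO,S:wait,W:car4-GO | queues: N=0 E=1 S=0 W=0
Step 5 [EW]: N:wait,E:car3-GO,S:wait,W:empty | queues: N=0 E=0 S=0 W=0

N: empty
E: empty
S: empty
W: empty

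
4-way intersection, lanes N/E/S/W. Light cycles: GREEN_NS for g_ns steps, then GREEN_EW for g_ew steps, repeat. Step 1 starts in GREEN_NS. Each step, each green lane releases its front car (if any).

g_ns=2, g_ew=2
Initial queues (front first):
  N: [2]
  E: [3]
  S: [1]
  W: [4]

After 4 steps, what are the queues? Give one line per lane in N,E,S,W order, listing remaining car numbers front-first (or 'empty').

Step 1 [NS]: N:car2-GO,E:wait,S:car1-GO,W:wait | queues: N=0 E=1 S=0 W=1
Step 2 [NS]: N:empty,E:wait,S:empty,W:wait | queues: N=0 E=1 S=0 W=1
Step 3 [EW]: N:wait,E:car3-GO,S:wait,W:car4-GO | queues: N=0 E=0 S=0 W=0

N: empty
E: empty
S: empty
W: empty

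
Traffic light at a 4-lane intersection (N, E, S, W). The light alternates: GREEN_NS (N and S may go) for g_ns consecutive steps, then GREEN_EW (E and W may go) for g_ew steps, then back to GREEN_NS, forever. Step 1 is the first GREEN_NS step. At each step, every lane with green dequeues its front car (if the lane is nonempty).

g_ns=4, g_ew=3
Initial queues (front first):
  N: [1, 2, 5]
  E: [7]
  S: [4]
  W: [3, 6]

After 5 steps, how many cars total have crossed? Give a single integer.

Step 1 [NS]: N:car1-GO,E:wait,S:car4-GO,W:wait | queues: N=2 E=1 S=0 W=2
Step 2 [NS]: N:car2-GO,E:wait,S:empty,W:wait | queues: N=1 E=1 S=0 W=2
Step 3 [NS]: N:car5-GO,E:wait,S:empty,W:wait | queues: N=0 E=1 S=0 W=2
Step 4 [NS]: N:empty,E:wait,S:empty,W:wait | queues: N=0 E=1 S=0 W=2
Step 5 [EW]: N:wait,E:car7-GO,S:wait,W:car3-GO | queues: N=0 E=0 S=0 W=1
Cars crossed by step 5: 6

Answer: 6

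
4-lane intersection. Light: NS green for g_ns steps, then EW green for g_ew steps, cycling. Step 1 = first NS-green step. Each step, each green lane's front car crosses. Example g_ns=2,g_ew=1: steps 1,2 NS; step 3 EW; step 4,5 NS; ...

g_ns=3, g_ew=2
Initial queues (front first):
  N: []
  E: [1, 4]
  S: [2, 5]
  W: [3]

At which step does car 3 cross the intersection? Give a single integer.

Step 1 [NS]: N:empty,E:wait,S:car2-GO,W:wait | queues: N=0 E=2 S=1 W=1
Step 2 [NS]: N:empty,E:wait,S:car5-GO,W:wait | queues: N=0 E=2 S=0 W=1
Step 3 [NS]: N:empty,E:wait,S:empty,W:wait | queues: N=0 E=2 S=0 W=1
Step 4 [EW]: N:wait,E:car1-GO,S:wait,W:car3-GO | queues: N=0 E=1 S=0 W=0
Step 5 [EW]: N:wait,E:car4-GO,S:wait,W:empty | queues: N=0 E=0 S=0 W=0
Car 3 crosses at step 4

4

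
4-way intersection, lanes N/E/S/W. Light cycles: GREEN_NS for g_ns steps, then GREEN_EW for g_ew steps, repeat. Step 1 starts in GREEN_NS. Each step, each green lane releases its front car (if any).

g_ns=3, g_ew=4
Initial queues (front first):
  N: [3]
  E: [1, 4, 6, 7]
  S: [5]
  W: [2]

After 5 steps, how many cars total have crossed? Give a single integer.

Answer: 5

Derivation:
Step 1 [NS]: N:car3-GO,E:wait,S:car5-GO,W:wait | queues: N=0 E=4 S=0 W=1
Step 2 [NS]: N:empty,E:wait,S:empty,W:wait | queues: N=0 E=4 S=0 W=1
Step 3 [NS]: N:empty,E:wait,S:empty,W:wait | queues: N=0 E=4 S=0 W=1
Step 4 [EW]: N:wait,E:car1-GO,S:wait,W:car2-GO | queues: N=0 E=3 S=0 W=0
Step 5 [EW]: N:wait,E:car4-GO,S:wait,W:empty | queues: N=0 E=2 S=0 W=0
Cars crossed by step 5: 5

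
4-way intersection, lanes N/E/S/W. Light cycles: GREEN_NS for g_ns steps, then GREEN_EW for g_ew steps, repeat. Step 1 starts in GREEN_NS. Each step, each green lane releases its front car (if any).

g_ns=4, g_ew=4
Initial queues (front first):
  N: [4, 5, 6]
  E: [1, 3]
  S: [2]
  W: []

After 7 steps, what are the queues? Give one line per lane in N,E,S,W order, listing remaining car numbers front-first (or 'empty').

Step 1 [NS]: N:car4-GO,E:wait,S:car2-GO,W:wait | queues: N=2 E=2 S=0 W=0
Step 2 [NS]: N:car5-GO,E:wait,S:empty,W:wait | queues: N=1 E=2 S=0 W=0
Step 3 [NS]: N:car6-GO,E:wait,S:empty,W:wait | queues: N=0 E=2 S=0 W=0
Step 4 [NS]: N:empty,E:wait,S:empty,W:wait | queues: N=0 E=2 S=0 W=0
Step 5 [EW]: N:wait,E:car1-GO,S:wait,W:empty | queues: N=0 E=1 S=0 W=0
Step 6 [EW]: N:wait,E:car3-GO,S:wait,W:empty | queues: N=0 E=0 S=0 W=0

N: empty
E: empty
S: empty
W: empty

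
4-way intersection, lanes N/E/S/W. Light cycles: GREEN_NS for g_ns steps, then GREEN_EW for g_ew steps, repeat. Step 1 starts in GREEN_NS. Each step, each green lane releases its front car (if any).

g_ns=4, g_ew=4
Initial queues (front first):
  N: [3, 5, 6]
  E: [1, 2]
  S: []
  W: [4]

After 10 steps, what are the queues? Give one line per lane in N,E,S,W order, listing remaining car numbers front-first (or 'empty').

Step 1 [NS]: N:car3-GO,E:wait,S:empty,W:wait | queues: N=2 E=2 S=0 W=1
Step 2 [NS]: N:car5-GO,E:wait,S:empty,W:wait | queues: N=1 E=2 S=0 W=1
Step 3 [NS]: N:car6-GO,E:wait,S:empty,W:wait | queues: N=0 E=2 S=0 W=1
Step 4 [NS]: N:empty,E:wait,S:empty,W:wait | queues: N=0 E=2 S=0 W=1
Step 5 [EW]: N:wait,E:car1-GO,S:wait,W:car4-GO | queues: N=0 E=1 S=0 W=0
Step 6 [EW]: N:wait,E:car2-GO,S:wait,W:empty | queues: N=0 E=0 S=0 W=0

N: empty
E: empty
S: empty
W: empty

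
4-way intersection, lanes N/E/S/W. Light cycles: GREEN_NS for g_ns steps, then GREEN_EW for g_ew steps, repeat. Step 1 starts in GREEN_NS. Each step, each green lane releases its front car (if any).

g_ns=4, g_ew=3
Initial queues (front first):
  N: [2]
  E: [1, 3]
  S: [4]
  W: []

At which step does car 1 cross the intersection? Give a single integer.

Step 1 [NS]: N:car2-GO,E:wait,S:car4-GO,W:wait | queues: N=0 E=2 S=0 W=0
Step 2 [NS]: N:empty,E:wait,S:empty,W:wait | queues: N=0 E=2 S=0 W=0
Step 3 [NS]: N:empty,E:wait,S:empty,W:wait | queues: N=0 E=2 S=0 W=0
Step 4 [NS]: N:empty,E:wait,S:empty,W:wait | queues: N=0 E=2 S=0 W=0
Step 5 [EW]: N:wait,E:car1-GO,S:wait,W:empty | queues: N=0 E=1 S=0 W=0
Step 6 [EW]: N:wait,E:car3-GO,S:wait,W:empty | queues: N=0 E=0 S=0 W=0
Car 1 crosses at step 5

5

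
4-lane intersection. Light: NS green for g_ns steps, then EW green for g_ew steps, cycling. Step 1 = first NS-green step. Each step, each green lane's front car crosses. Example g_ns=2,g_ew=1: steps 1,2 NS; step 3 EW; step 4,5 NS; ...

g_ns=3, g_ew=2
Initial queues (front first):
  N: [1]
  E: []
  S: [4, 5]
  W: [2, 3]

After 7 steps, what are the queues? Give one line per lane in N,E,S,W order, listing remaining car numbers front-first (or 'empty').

Step 1 [NS]: N:car1-GO,E:wait,S:car4-GO,W:wait | queues: N=0 E=0 S=1 W=2
Step 2 [NS]: N:empty,E:wait,S:car5-GO,W:wait | queues: N=0 E=0 S=0 W=2
Step 3 [NS]: N:empty,E:wait,S:empty,W:wait | queues: N=0 E=0 S=0 W=2
Step 4 [EW]: N:wait,E:empty,S:wait,W:car2-GO | queues: N=0 E=0 S=0 W=1
Step 5 [EW]: N:wait,E:empty,S:wait,W:car3-GO | queues: N=0 E=0 S=0 W=0

N: empty
E: empty
S: empty
W: empty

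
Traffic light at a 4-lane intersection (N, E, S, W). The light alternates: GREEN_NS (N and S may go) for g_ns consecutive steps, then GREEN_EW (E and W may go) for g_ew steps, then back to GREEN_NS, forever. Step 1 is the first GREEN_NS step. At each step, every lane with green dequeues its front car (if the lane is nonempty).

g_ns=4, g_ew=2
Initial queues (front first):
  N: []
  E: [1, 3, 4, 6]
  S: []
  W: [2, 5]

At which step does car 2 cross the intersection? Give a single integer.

Step 1 [NS]: N:empty,E:wait,S:empty,W:wait | queues: N=0 E=4 S=0 W=2
Step 2 [NS]: N:empty,E:wait,S:empty,W:wait | queues: N=0 E=4 S=0 W=2
Step 3 [NS]: N:empty,E:wait,S:empty,W:wait | queues: N=0 E=4 S=0 W=2
Step 4 [NS]: N:empty,E:wait,S:empty,W:wait | queues: N=0 E=4 S=0 W=2
Step 5 [EW]: N:wait,E:car1-GO,S:wait,W:car2-GO | queues: N=0 E=3 S=0 W=1
Step 6 [EW]: N:wait,E:car3-GO,S:wait,W:car5-GO | queues: N=0 E=2 S=0 W=0
Step 7 [NS]: N:empty,E:wait,S:empty,W:wait | queues: N=0 E=2 S=0 W=0
Step 8 [NS]: N:empty,E:wait,S:empty,W:wait | queues: N=0 E=2 S=0 W=0
Step 9 [NS]: N:empty,E:wait,S:empty,W:wait | queues: N=0 E=2 S=0 W=0
Step 10 [NS]: N:empty,E:wait,S:empty,W:wait | queues: N=0 E=2 S=0 W=0
Step 11 [EW]: N:wait,E:car4-GO,S:wait,W:empty | queues: N=0 E=1 S=0 W=0
Step 12 [EW]: N:wait,E:car6-GO,S:wait,W:empty | queues: N=0 E=0 S=0 W=0
Car 2 crosses at step 5

5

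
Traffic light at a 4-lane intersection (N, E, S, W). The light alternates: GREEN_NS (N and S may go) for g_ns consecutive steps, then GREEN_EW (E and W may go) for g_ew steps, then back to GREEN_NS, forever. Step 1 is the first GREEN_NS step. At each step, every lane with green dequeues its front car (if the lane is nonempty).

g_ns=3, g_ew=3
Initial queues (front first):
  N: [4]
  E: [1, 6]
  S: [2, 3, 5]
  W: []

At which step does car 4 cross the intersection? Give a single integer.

Step 1 [NS]: N:car4-GO,E:wait,S:car2-GO,W:wait | queues: N=0 E=2 S=2 W=0
Step 2 [NS]: N:empty,E:wait,S:car3-GO,W:wait | queues: N=0 E=2 S=1 W=0
Step 3 [NS]: N:empty,E:wait,S:car5-GO,W:wait | queues: N=0 E=2 S=0 W=0
Step 4 [EW]: N:wait,E:car1-GO,S:wait,W:empty | queues: N=0 E=1 S=0 W=0
Step 5 [EW]: N:wait,E:car6-GO,S:wait,W:empty | queues: N=0 E=0 S=0 W=0
Car 4 crosses at step 1

1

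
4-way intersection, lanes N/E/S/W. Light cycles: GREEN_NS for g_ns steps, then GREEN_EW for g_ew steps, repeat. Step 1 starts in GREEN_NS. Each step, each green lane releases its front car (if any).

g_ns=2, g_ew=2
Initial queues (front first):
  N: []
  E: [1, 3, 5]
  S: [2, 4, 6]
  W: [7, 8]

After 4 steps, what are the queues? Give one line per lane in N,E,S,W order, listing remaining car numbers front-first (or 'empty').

Step 1 [NS]: N:empty,E:wait,S:car2-GO,W:wait | queues: N=0 E=3 S=2 W=2
Step 2 [NS]: N:empty,E:wait,S:car4-GO,W:wait | queues: N=0 E=3 S=1 W=2
Step 3 [EW]: N:wait,E:car1-GO,S:wait,W:car7-GO | queues: N=0 E=2 S=1 W=1
Step 4 [EW]: N:wait,E:car3-GO,S:wait,W:car8-GO | queues: N=0 E=1 S=1 W=0

N: empty
E: 5
S: 6
W: empty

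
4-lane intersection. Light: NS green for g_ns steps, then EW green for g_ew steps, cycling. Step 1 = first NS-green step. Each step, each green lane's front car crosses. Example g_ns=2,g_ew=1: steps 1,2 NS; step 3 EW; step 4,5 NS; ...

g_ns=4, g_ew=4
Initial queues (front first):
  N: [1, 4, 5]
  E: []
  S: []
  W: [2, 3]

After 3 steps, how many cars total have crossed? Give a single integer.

Answer: 3

Derivation:
Step 1 [NS]: N:car1-GO,E:wait,S:empty,W:wait | queues: N=2 E=0 S=0 W=2
Step 2 [NS]: N:car4-GO,E:wait,S:empty,W:wait | queues: N=1 E=0 S=0 W=2
Step 3 [NS]: N:car5-GO,E:wait,S:empty,W:wait | queues: N=0 E=0 S=0 W=2
Cars crossed by step 3: 3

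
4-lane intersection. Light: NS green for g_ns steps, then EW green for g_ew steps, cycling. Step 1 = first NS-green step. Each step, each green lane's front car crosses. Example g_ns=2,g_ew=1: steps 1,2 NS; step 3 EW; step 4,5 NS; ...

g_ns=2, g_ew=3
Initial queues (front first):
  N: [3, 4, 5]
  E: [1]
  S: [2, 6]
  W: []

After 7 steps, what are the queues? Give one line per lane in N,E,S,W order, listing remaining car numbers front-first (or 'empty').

Step 1 [NS]: N:car3-GO,E:wait,S:car2-GO,W:wait | queues: N=2 E=1 S=1 W=0
Step 2 [NS]: N:car4-GO,E:wait,S:car6-GO,W:wait | queues: N=1 E=1 S=0 W=0
Step 3 [EW]: N:wait,E:car1-GO,S:wait,W:empty | queues: N=1 E=0 S=0 W=0
Step 4 [EW]: N:wait,E:empty,S:wait,W:empty | queues: N=1 E=0 S=0 W=0
Step 5 [EW]: N:wait,E:empty,S:wait,W:empty | queues: N=1 E=0 S=0 W=0
Step 6 [NS]: N:car5-GO,E:wait,S:empty,W:wait | queues: N=0 E=0 S=0 W=0

N: empty
E: empty
S: empty
W: empty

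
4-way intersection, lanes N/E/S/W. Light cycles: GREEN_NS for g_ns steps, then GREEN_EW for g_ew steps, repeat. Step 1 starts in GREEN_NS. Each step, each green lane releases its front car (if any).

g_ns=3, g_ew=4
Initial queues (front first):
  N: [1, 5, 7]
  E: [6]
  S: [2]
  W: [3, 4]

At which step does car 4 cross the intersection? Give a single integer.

Step 1 [NS]: N:car1-GO,E:wait,S:car2-GO,W:wait | queues: N=2 E=1 S=0 W=2
Step 2 [NS]: N:car5-GO,E:wait,S:empty,W:wait | queues: N=1 E=1 S=0 W=2
Step 3 [NS]: N:car7-GO,E:wait,S:empty,W:wait | queues: N=0 E=1 S=0 W=2
Step 4 [EW]: N:wait,E:car6-GO,S:wait,W:car3-GO | queues: N=0 E=0 S=0 W=1
Step 5 [EW]: N:wait,E:empty,S:wait,W:car4-GO | queues: N=0 E=0 S=0 W=0
Car 4 crosses at step 5

5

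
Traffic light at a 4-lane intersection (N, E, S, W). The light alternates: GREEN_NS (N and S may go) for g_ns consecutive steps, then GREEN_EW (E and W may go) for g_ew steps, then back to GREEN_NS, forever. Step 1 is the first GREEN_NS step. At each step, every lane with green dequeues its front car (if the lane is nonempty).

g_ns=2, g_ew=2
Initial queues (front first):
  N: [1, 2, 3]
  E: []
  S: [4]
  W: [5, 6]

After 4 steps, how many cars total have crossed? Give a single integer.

Step 1 [NS]: N:car1-GO,E:wait,S:car4-GO,W:wait | queues: N=2 E=0 S=0 W=2
Step 2 [NS]: N:car2-GO,E:wait,S:empty,W:wait | queues: N=1 E=0 S=0 W=2
Step 3 [EW]: N:wait,E:empty,S:wait,W:car5-GO | queues: N=1 E=0 S=0 W=1
Step 4 [EW]: N:wait,E:empty,S:wait,W:car6-GO | queues: N=1 E=0 S=0 W=0
Cars crossed by step 4: 5

Answer: 5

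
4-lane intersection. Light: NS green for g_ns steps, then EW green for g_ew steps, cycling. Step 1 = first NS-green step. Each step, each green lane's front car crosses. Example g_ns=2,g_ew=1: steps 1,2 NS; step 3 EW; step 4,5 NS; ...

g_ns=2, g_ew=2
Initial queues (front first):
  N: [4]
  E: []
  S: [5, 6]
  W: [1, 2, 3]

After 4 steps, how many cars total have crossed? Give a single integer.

Step 1 [NS]: N:car4-GO,E:wait,S:car5-GO,W:wait | queues: N=0 E=0 S=1 W=3
Step 2 [NS]: N:empty,E:wait,S:car6-GO,W:wait | queues: N=0 E=0 S=0 W=3
Step 3 [EW]: N:wait,E:empty,S:wait,W:car1-GO | queues: N=0 E=0 S=0 W=2
Step 4 [EW]: N:wait,E:empty,S:wait,W:car2-GO | queues: N=0 E=0 S=0 W=1
Cars crossed by step 4: 5

Answer: 5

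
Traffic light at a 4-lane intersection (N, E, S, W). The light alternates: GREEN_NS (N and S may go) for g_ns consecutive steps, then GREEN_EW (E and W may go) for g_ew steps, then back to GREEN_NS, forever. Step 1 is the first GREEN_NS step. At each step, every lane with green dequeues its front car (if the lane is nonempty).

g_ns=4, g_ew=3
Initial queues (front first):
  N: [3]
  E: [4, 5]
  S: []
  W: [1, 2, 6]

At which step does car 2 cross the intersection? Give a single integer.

Step 1 [NS]: N:car3-GO,E:wait,S:empty,W:wait | queues: N=0 E=2 S=0 W=3
Step 2 [NS]: N:empty,E:wait,S:empty,W:wait | queues: N=0 E=2 S=0 W=3
Step 3 [NS]: N:empty,E:wait,S:empty,W:wait | queues: N=0 E=2 S=0 W=3
Step 4 [NS]: N:empty,E:wait,S:empty,W:wait | queues: N=0 E=2 S=0 W=3
Step 5 [EW]: N:wait,E:car4-GO,S:wait,W:car1-GO | queues: N=0 E=1 S=0 W=2
Step 6 [EW]: N:wait,E:car5-GO,S:wait,W:car2-GO | queues: N=0 E=0 S=0 W=1
Step 7 [EW]: N:wait,E:empty,S:wait,W:car6-GO | queues: N=0 E=0 S=0 W=0
Car 2 crosses at step 6

6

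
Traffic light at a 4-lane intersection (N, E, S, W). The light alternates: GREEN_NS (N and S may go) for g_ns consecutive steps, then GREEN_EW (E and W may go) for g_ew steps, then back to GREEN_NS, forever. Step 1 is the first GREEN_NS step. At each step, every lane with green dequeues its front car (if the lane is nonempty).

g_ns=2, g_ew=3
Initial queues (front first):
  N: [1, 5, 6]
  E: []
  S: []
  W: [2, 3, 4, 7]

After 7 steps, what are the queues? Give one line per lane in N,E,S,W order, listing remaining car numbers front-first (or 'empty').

Step 1 [NS]: N:car1-GO,E:wait,S:empty,W:wait | queues: N=2 E=0 S=0 W=4
Step 2 [NS]: N:car5-GO,E:wait,S:empty,W:wait | queues: N=1 E=0 S=0 W=4
Step 3 [EW]: N:wait,E:empty,S:wait,W:car2-GO | queues: N=1 E=0 S=0 W=3
Step 4 [EW]: N:wait,E:empty,S:wait,W:car3-GO | queues: N=1 E=0 S=0 W=2
Step 5 [EW]: N:wait,E:empty,S:wait,W:car4-GO | queues: N=1 E=0 S=0 W=1
Step 6 [NS]: N:car6-GO,E:wait,S:empty,W:wait | queues: N=0 E=0 S=0 W=1
Step 7 [NS]: N:empty,E:wait,S:empty,W:wait | queues: N=0 E=0 S=0 W=1

N: empty
E: empty
S: empty
W: 7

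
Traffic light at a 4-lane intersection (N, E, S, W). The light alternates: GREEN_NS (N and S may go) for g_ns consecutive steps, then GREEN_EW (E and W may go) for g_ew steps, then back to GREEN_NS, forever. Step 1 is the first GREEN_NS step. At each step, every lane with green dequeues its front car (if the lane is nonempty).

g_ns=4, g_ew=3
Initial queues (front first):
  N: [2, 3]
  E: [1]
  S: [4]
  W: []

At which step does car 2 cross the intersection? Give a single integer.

Step 1 [NS]: N:car2-GO,E:wait,S:car4-GO,W:wait | queues: N=1 E=1 S=0 W=0
Step 2 [NS]: N:car3-GO,E:wait,S:empty,W:wait | queues: N=0 E=1 S=0 W=0
Step 3 [NS]: N:empty,E:wait,S:empty,W:wait | queues: N=0 E=1 S=0 W=0
Step 4 [NS]: N:empty,E:wait,S:empty,W:wait | queues: N=0 E=1 S=0 W=0
Step 5 [EW]: N:wait,E:car1-GO,S:wait,W:empty | queues: N=0 E=0 S=0 W=0
Car 2 crosses at step 1

1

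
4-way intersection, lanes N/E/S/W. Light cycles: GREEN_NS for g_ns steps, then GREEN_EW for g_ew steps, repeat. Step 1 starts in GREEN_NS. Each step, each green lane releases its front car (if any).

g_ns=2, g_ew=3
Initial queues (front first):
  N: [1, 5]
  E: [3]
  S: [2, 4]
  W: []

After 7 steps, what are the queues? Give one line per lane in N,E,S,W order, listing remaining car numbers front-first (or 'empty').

Step 1 [NS]: N:car1-GO,E:wait,S:car2-GO,W:wait | queues: N=1 E=1 S=1 W=0
Step 2 [NS]: N:car5-GO,E:wait,S:car4-GO,W:wait | queues: N=0 E=1 S=0 W=0
Step 3 [EW]: N:wait,E:car3-GO,S:wait,W:empty | queues: N=0 E=0 S=0 W=0

N: empty
E: empty
S: empty
W: empty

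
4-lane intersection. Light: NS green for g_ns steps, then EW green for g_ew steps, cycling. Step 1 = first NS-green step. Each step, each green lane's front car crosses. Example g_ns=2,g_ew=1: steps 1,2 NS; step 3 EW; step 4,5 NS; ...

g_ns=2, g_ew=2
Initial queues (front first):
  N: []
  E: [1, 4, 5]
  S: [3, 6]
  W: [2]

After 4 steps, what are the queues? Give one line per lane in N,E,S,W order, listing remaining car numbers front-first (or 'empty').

Step 1 [NS]: N:empty,E:wait,S:car3-GO,W:wait | queues: N=0 E=3 S=1 W=1
Step 2 [NS]: N:empty,E:wait,S:car6-GO,W:wait | queues: N=0 E=3 S=0 W=1
Step 3 [EW]: N:wait,E:car1-GO,S:wait,W:car2-GO | queues: N=0 E=2 S=0 W=0
Step 4 [EW]: N:wait,E:car4-GO,S:wait,W:empty | queues: N=0 E=1 S=0 W=0

N: empty
E: 5
S: empty
W: empty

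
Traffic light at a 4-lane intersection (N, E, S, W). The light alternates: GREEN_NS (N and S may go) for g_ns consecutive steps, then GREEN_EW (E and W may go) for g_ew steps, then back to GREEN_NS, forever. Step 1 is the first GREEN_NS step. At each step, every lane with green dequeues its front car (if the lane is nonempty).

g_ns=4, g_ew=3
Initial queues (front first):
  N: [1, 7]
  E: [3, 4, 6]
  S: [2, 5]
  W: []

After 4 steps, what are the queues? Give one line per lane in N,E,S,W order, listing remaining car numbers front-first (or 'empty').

Step 1 [NS]: N:car1-GO,E:wait,S:car2-GO,W:wait | queues: N=1 E=3 S=1 W=0
Step 2 [NS]: N:car7-GO,E:wait,S:car5-GO,W:wait | queues: N=0 E=3 S=0 W=0
Step 3 [NS]: N:empty,E:wait,S:empty,W:wait | queues: N=0 E=3 S=0 W=0
Step 4 [NS]: N:empty,E:wait,S:empty,W:wait | queues: N=0 E=3 S=0 W=0

N: empty
E: 3 4 6
S: empty
W: empty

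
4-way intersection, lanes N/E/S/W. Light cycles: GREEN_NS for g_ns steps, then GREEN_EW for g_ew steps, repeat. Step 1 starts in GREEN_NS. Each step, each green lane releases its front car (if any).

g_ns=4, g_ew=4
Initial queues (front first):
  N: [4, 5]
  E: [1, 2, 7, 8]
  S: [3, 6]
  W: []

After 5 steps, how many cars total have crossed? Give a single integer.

Answer: 5

Derivation:
Step 1 [NS]: N:car4-GO,E:wait,S:car3-GO,W:wait | queues: N=1 E=4 S=1 W=0
Step 2 [NS]: N:car5-GO,E:wait,S:car6-GO,W:wait | queues: N=0 E=4 S=0 W=0
Step 3 [NS]: N:empty,E:wait,S:empty,W:wait | queues: N=0 E=4 S=0 W=0
Step 4 [NS]: N:empty,E:wait,S:empty,W:wait | queues: N=0 E=4 S=0 W=0
Step 5 [EW]: N:wait,E:car1-GO,S:wait,W:empty | queues: N=0 E=3 S=0 W=0
Cars crossed by step 5: 5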